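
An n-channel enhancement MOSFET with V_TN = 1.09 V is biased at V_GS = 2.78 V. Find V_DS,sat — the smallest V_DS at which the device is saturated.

V_DS,sat = 1.69 V

The boundary between triode and saturation is V_DS = V_GS − V_TN = V_ov.
V_ov = 2.78 − 1.09 = 1.69 V.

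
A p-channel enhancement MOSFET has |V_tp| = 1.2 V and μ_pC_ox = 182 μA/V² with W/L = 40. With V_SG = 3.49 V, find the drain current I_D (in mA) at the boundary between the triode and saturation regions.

At the boundary V_SD = V_ov = V_SG − |V_tp| = 3.49 − 1.2 = 2.29 V.
k_p = μ_pC_ox · (W/L) = 7.28 mA/V².
I_D = ½ k_p V_ov² = 0.5 × 7.28 × 2.29² = 19.1 mA.

I_D = 19.1 mA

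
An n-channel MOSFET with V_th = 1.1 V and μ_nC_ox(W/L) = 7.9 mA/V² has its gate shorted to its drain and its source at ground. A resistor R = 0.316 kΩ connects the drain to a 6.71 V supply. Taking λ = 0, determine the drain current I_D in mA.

With gate tied to drain, V_GS = V_DS ≥ V_GS − V_th, so the device is in saturation.
KCL at the drain: ½ k_n (V_GS − V_th)² = (V_DD − V_GS)/R.
Let x = V_GS − 1.1. Then 1.25 x² + x − 5.61 = 0, giving x = 1.76 V (positive root), so V_GS = 2.86 V.
I_D = (V_DD − V_GS)/R = (6.71 − 2.86) / 0.316 = 12.2 mA.

I_D = 12.2 mA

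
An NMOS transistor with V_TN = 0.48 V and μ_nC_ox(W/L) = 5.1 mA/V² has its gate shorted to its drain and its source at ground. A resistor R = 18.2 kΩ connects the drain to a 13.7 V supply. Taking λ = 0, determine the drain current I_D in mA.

I_D = 0.698 mA

With gate tied to drain, V_GS = V_DS ≥ V_GS − V_TN, so the device is in saturation.
KCL at the drain: ½ k_n (V_GS − V_TN)² = (V_DD − V_GS)/R.
Let x = V_GS − 0.48. Then 46.4 x² + x − 13.22 = 0, giving x = 0.523 V (positive root), so V_GS = 1 V.
I_D = (V_DD − V_GS)/R = (13.7 − 1) / 18.2 = 0.698 mA.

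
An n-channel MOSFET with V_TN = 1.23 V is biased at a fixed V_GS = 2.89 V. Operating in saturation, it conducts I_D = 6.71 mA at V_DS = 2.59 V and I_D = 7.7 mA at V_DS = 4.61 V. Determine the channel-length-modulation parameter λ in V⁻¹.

With V_GS fixed, I_D ∝ (1 + λ V_DS) in saturation, so I_D2/I_D1 = (1 + λ V_DS2)/(1 + λ V_DS1).
7.7/6.71 = 1.148 = (1 + 4.61 λ)/(1 + 2.59 λ).
Solving: λ (I_D1 V_DS2 − I_D2 V_DS1) = I_D2 − I_D1, so λ = (7.7 − 6.71) / (6.71 × 4.61 − 7.7 × 2.59) = 0.99 / 11 = 0.0901 V⁻¹.

λ = 0.0901 V⁻¹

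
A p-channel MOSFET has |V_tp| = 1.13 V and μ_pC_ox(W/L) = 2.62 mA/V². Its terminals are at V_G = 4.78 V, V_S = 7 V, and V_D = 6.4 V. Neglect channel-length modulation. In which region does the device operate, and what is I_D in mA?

V_SG = V_S − V_G = 7 − 4.78 = 2.22 V; V_SD = V_S − V_D = 7 − 6.4 = 0.6 V.
V_ov = V_SG − |V_tp| = 2.22 − 1.13 = 1.09 V.
Since V_SD = 0.6 V < V_ov = 1.09 V, the device is in the triode region.
I_D = k_p [V_ov · V_SD − ½ V_SD²] = 2.62 × [1.09 × 0.6 − 0.5 × 0.6²] = 1.24 mA.

Triode; I_D = 1.24 mA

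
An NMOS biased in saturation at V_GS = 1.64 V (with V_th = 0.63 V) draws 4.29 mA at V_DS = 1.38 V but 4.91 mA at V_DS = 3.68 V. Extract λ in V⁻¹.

With V_GS fixed, I_D ∝ (1 + λ V_DS) in saturation, so I_D2/I_D1 = (1 + λ V_DS2)/(1 + λ V_DS1).
4.91/4.29 = 1.145 = (1 + 3.68 λ)/(1 + 1.38 λ).
Solving: λ (I_D1 V_DS2 − I_D2 V_DS1) = I_D2 − I_D1, so λ = (4.91 − 4.29) / (4.29 × 3.68 − 4.91 × 1.38) = 0.62 / 9.01 = 0.0688 V⁻¹.

λ = 0.0688 V⁻¹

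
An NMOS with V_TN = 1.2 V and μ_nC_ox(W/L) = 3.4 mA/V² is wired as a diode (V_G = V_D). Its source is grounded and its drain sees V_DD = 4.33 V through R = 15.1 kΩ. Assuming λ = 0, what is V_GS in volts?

With gate tied to drain, V_GS = V_DS ≥ V_GS − V_TN, so the device is in saturation.
KCL at the drain: ½ k_n (V_GS − V_TN)² = (V_DD − V_GS)/R.
Let x = V_GS − 1.2. Then 25.7 x² + x − 3.13 = 0, giving x = 0.33 V (positive root), so V_GS = 1.53 V.
I_D = (V_DD − V_GS)/R = (4.33 − 1.53) / 15.1 = 0.185 mA.

V_GS = 1.53 V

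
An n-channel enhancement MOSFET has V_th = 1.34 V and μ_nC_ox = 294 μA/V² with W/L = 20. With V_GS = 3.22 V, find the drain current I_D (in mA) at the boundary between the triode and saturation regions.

I_D = 10.4 mA

At the boundary V_DS = V_ov = V_GS − V_th = 3.22 − 1.34 = 1.88 V.
k_n = μ_nC_ox · (W/L) = 5.88 mA/V².
I_D = ½ k_n V_ov² = 0.5 × 5.88 × 1.88² = 10.4 mA.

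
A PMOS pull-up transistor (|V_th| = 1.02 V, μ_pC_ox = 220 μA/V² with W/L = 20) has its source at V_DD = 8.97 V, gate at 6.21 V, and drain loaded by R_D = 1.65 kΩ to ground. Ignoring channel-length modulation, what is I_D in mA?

V_SG = V_DD − V_G = 8.97 − 6.21 = 2.76 V, so V_ov = 2.76 − 1.02 = 1.74 V.
k_p = μ_pC_ox · (W/L) = 4.4 mA/V².
Assume saturation: I_D = ½ k_p V_ov² = 0.5 × 4.4 × 1.74² = 6.66 mA, giving V_SD = V_DD − I_D R_D = 8.97 − 6.66 × 1.65 = -2.02 V.
But -2.02 V < V_ov = 1.74 V, so the device is actually in triode.
In triode I_D = k_p[V_ov V_SD − ½ V_SD²] and I_D = (V_DD − V_SD)/R_D. Equating: 3.63 V_SD² − 13.63 V_SD + 8.97 = 0, giving V_SD = 0.851 V (the root below V_ov).
I_D = (8.97 − 0.851) / 1.65 = 4.92 mA.

I_D = 4.92 mA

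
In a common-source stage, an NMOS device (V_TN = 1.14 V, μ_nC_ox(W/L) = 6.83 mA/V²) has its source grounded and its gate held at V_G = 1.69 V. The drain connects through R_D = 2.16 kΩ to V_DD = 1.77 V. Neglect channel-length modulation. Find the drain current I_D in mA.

V_GS = V_G = 1.69 V, so V_ov = 1.69 − 1.14 = 0.55 V.
Assume saturation: I_D = ½ k_n V_ov² = 0.5 × 6.83 × 0.55² = 1.03 mA, giving V_DS = V_DD − I_D R_D = 1.77 − 1.03 × 2.16 = -0.461 V.
But -0.461 V < V_ov = 0.55 V, so the device is actually in triode.
In triode I_D = k_n[V_ov V_DS − ½ V_DS²] and I_D = (V_DD − V_DS)/R_D. Equating: 7.38 V_DS² − 9.114 V_DS + 1.77 = 0, giving V_DS = 0.241 V (the root below V_ov).
I_D = (1.77 − 0.241) / 2.16 = 0.708 mA.

I_D = 0.708 mA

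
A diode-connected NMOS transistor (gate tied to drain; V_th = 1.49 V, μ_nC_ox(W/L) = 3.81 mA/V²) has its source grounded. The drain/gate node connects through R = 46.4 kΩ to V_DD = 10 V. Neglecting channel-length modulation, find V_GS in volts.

V_GS = 1.79 V

With gate tied to drain, V_GS = V_DS ≥ V_GS − V_th, so the device is in saturation.
KCL at the drain: ½ k_n (V_GS − V_th)² = (V_DD − V_GS)/R.
Let x = V_GS − 1.49. Then 88.4 x² + x − 8.51 = 0, giving x = 0.305 V (positive root), so V_GS = 1.79 V.
I_D = (V_DD − V_GS)/R = (10 − 1.79) / 46.4 = 0.177 mA.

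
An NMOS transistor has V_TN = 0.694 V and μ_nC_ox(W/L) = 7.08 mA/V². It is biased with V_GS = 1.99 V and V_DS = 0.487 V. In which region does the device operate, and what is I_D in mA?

V_ov = V_GS − V_TN = 1.99 − 0.694 = 1.3 V.
Since V_DS = 0.487 V < V_ov = 1.3 V, the device is in the triode region.
I_D = k_n [V_ov · V_DS − ½ V_DS²] = 7.08 × [1.3 × 0.487 − 0.5 × 0.487²] = 3.63 mA.

Triode; I_D = 3.63 mA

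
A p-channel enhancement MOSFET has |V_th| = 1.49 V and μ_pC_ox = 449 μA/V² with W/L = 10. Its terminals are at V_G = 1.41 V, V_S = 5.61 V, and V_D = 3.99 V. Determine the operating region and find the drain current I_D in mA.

Triode; I_D = 13.8 mA

V_SG = V_S − V_G = 5.61 − 1.41 = 4.2 V; V_SD = V_S − V_D = 5.61 − 3.99 = 1.62 V.
k_p = μ_pC_ox · (W/L) = 4.49 mA/V².
V_ov = V_SG − |V_th| = 4.2 − 1.49 = 2.71 V.
Since V_SD = 1.62 V < V_ov = 2.71 V, the device is in the triode region.
I_D = k_p [V_ov · V_SD − ½ V_SD²] = 4.49 × [2.71 × 1.62 − 0.5 × 1.62²] = 13.8 mA.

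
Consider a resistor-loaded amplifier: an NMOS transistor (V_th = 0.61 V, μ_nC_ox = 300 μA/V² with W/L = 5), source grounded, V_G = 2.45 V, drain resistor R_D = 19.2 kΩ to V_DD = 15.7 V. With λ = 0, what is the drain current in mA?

V_GS = V_G = 2.45 V, so V_ov = 2.45 − 0.61 = 1.84 V.
k_n = μ_nC_ox · (W/L) = 1.5 mA/V².
Assume saturation: I_D = ½ k_n V_ov² = 0.5 × 1.5 × 1.84² = 2.54 mA, giving V_DS = V_DD − I_D R_D = 15.7 − 2.54 × 19.2 = -33.1 V.
But -33.1 V < V_ov = 1.84 V, so the device is actually in triode.
In triode I_D = k_n[V_ov V_DS − ½ V_DS²] and I_D = (V_DD − V_DS)/R_D. Equating: 14.4 V_DS² − 53.99 V_DS + 15.7 = 0, giving V_DS = 0.318 V (the root below V_ov).
I_D = (15.7 − 0.318) / 19.2 = 0.801 mA.

I_D = 0.801 mA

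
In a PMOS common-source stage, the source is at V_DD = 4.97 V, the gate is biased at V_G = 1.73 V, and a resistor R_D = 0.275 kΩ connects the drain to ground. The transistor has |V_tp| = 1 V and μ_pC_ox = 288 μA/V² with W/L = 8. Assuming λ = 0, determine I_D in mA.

V_SG = V_DD − V_G = 4.97 − 1.73 = 3.24 V, so V_ov = 3.24 − 1 = 2.24 V.
k_p = μ_pC_ox · (W/L) = 2.304 mA/V².
Assume saturation: I_D = ½ k_p V_ov² = 0.5 × 2.304 × 2.24² = 5.78 mA, giving V_SD = V_DD − I_D R_D = 4.97 − 5.78 × 0.275 = 3.38 V.
V_SD = 3.38 V ≥ V_ov = 2.24 V, confirming saturation.

I_D = 5.78 mA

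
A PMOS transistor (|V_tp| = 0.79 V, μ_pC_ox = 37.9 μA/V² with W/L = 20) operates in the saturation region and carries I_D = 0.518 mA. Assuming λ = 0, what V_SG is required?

k_p = μ_pC_ox · (W/L) = 0.758 mA/V².
In saturation I_D = ½ k_p (V_SG − |V_tp|)², so V_SG − |V_tp| = √(2 I_D / k_p) = √(2 × 0.518 / 0.758) = 1.17 V.
V_SG = 0.79 + 1.17 = 1.96 V.

V_SG = 1.96 V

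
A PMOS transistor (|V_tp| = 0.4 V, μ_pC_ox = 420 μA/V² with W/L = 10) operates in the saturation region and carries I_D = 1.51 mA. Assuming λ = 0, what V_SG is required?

V_SG = 1.25 V

k_p = μ_pC_ox · (W/L) = 4.2 mA/V².
In saturation I_D = ½ k_p (V_SG − |V_tp|)², so V_SG − |V_tp| = √(2 I_D / k_p) = √(2 × 1.51 / 4.2) = 0.848 V.
V_SG = 0.4 + 0.848 = 1.25 V.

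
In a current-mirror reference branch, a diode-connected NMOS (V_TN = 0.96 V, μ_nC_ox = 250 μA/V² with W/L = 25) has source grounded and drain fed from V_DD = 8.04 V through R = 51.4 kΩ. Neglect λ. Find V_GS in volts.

With gate tied to drain, V_GS = V_DS ≥ V_GS − V_TN, so the device is in saturation.
k_n = μ_nC_ox · (W/L) = 6.25 mA/V².
KCL at the drain: ½ k_n (V_GS − V_TN)² = (V_DD − V_GS)/R.
Let x = V_GS − 0.96. Then 161 x² + x − 7.08 = 0, giving x = 0.207 V (positive root), so V_GS = 1.17 V.
I_D = (V_DD − V_GS)/R = (8.04 − 1.17) / 51.4 = 0.134 mA.

V_GS = 1.17 V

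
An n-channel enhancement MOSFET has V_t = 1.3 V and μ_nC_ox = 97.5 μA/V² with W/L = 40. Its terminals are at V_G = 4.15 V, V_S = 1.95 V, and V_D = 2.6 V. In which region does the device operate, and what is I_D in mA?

Triode; I_D = 1.46 mA

V_GS = V_G − V_S = 4.15 − 1.95 = 2.2 V; V_DS = V_D − V_S = 2.6 − 1.95 = 0.65 V.
k_n = μ_nC_ox · (W/L) = 3.9 mA/V².
V_ov = V_GS − V_t = 2.2 − 1.3 = 0.9 V.
Since V_DS = 0.65 V < V_ov = 0.9 V, the device is in the triode region.
I_D = k_n [V_ov · V_DS − ½ V_DS²] = 3.9 × [0.9 × 0.65 − 0.5 × 0.65²] = 1.46 mA.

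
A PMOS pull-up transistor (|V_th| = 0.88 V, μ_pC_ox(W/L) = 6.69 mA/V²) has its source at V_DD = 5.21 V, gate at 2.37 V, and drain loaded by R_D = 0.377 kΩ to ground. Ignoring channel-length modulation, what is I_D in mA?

I_D = 10.7 mA

V_SG = V_DD − V_G = 5.21 − 2.37 = 2.84 V, so V_ov = 2.84 − 0.88 = 1.96 V.
Assume saturation: I_D = ½ k_p V_ov² = 0.5 × 6.69 × 1.96² = 12.9 mA, giving V_SD = V_DD − I_D R_D = 5.21 − 12.9 × 0.377 = 0.365 V.
But 0.365 V < V_ov = 1.96 V, so the device is actually in triode.
In triode I_D = k_p[V_ov V_SD − ½ V_SD²] and I_D = (V_DD − V_SD)/R_D. Equating: 1.26 V_SD² − 5.943 V_SD + 5.21 = 0, giving V_SD = 1.16 V (the root below V_ov).
I_D = (5.21 − 1.16) / 0.377 = 10.7 mA.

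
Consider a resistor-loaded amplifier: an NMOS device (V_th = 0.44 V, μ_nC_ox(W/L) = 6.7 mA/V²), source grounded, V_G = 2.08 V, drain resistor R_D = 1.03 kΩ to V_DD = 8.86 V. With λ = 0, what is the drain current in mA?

I_D = 7.63 mA

V_GS = V_G = 2.08 V, so V_ov = 2.08 − 0.44 = 1.64 V.
Assume saturation: I_D = ½ k_n V_ov² = 0.5 × 6.7 × 1.64² = 9.01 mA, giving V_DS = V_DD − I_D R_D = 8.86 − 9.01 × 1.03 = -0.42 V.
But -0.42 V < V_ov = 1.64 V, so the device is actually in triode.
In triode I_D = k_n[V_ov V_DS − ½ V_DS²] and I_D = (V_DD − V_DS)/R_D. Equating: 3.45 V_DS² − 12.32 V_DS + 8.86 = 0, giving V_DS = 0.999 V (the root below V_ov).
I_D = (8.86 − 0.999) / 1.03 = 7.63 mA.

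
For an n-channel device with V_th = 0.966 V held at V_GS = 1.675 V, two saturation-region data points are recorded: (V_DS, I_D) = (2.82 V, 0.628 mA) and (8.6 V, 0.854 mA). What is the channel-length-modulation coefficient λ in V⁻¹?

λ = 0.0755 V⁻¹

With V_GS fixed, I_D ∝ (1 + λ V_DS) in saturation, so I_D2/I_D1 = (1 + λ V_DS2)/(1 + λ V_DS1).
0.854/0.628 = 1.36 = (1 + 8.6 λ)/(1 + 2.82 λ).
Solving: λ (I_D1 V_DS2 − I_D2 V_DS1) = I_D2 − I_D1, so λ = (0.854 − 0.628) / (0.628 × 8.6 − 0.854 × 2.82) = 0.226 / 2.99 = 0.0755 V⁻¹.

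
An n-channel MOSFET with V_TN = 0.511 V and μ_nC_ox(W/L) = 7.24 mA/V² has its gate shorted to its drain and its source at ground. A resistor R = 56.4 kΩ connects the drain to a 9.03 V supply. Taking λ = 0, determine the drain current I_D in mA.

With gate tied to drain, V_GS = V_DS ≥ V_GS − V_TN, so the device is in saturation.
KCL at the drain: ½ k_n (V_GS − V_TN)² = (V_DD − V_GS)/R.
Let x = V_GS − 0.511. Then 204 x² + x − 8.519 = 0, giving x = 0.202 V (positive root), so V_GS = 0.713 V.
I_D = (V_DD − V_GS)/R = (9.03 − 0.713) / 56.4 = 0.147 mA.

I_D = 0.147 mA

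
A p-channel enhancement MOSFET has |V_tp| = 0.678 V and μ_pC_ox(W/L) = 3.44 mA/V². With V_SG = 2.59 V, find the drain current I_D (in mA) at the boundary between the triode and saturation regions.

I_D = 6.29 mA

At the boundary V_SD = V_ov = V_SG − |V_tp| = 2.59 − 0.678 = 1.91 V.
I_D = ½ k_p V_ov² = 0.5 × 3.44 × 1.91² = 6.29 mA.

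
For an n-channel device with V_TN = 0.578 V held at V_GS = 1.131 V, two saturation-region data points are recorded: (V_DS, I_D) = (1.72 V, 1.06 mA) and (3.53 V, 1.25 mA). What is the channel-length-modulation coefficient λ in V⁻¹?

λ = 0.119 V⁻¹

With V_GS fixed, I_D ∝ (1 + λ V_DS) in saturation, so I_D2/I_D1 = (1 + λ V_DS2)/(1 + λ V_DS1).
1.25/1.06 = 1.179 = (1 + 3.53 λ)/(1 + 1.72 λ).
Solving: λ (I_D1 V_DS2 − I_D2 V_DS1) = I_D2 − I_D1, so λ = (1.25 − 1.06) / (1.06 × 3.53 − 1.25 × 1.72) = 0.19 / 1.59 = 0.119 V⁻¹.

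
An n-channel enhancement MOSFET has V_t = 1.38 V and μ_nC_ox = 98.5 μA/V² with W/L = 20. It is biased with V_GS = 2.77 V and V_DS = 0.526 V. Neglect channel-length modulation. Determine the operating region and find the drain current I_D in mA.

k_n = μ_nC_ox · (W/L) = 1.97 mA/V².
V_ov = V_GS − V_t = 2.77 − 1.38 = 1.39 V.
Since V_DS = 0.526 V < V_ov = 1.39 V, the device is in the triode region.
I_D = k_n [V_ov · V_DS − ½ V_DS²] = 1.97 × [1.39 × 0.526 − 0.5 × 0.526²] = 1.17 mA.

Triode; I_D = 1.17 mA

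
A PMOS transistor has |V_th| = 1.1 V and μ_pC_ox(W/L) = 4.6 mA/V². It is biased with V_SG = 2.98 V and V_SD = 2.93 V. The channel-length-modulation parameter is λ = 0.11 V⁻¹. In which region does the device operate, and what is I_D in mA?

V_ov = V_SG − |V_th| = 2.98 − 1.1 = 1.88 V.
Since V_SD = 2.93 V ≥ V_ov = 1.88 V, the device is in saturation.
I_D = ½ k_p V_ov² (1 + λ V_SD) = 0.5 × 4.6 × 1.88² × (1 + 0.11 × 2.93) = 10.7 mA.

Saturation; I_D = 10.7 mA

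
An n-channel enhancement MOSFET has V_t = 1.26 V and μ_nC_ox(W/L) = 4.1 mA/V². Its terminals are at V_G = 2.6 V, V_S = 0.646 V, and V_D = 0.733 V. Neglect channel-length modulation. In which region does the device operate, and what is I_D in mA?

V_GS = V_G − V_S = 2.6 − 0.646 = 1.95 V; V_DS = V_D − V_S = 0.733 − 0.646 = 0.087 V.
V_ov = V_GS − V_t = 1.95 − 1.26 = 0.694 V.
Since V_DS = 0.087 V < V_ov = 0.694 V, the device is in the triode region.
I_D = k_n [V_ov · V_DS − ½ V_DS²] = 4.1 × [0.694 × 0.087 − 0.5 × 0.087²] = 0.232 mA.

Triode; I_D = 0.232 mA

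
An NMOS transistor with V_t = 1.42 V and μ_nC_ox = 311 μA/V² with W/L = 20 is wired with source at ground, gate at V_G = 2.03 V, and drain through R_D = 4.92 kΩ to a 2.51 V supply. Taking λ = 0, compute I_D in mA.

V_GS = V_G = 2.03 V, so V_ov = 2.03 − 1.42 = 0.61 V.
k_n = μ_nC_ox · (W/L) = 6.22 mA/V².
Assume saturation: I_D = ½ k_n V_ov² = 0.5 × 6.22 × 0.61² = 1.16 mA, giving V_DS = V_DD − I_D R_D = 2.51 − 1.16 × 4.92 = -3.18 V.
But -3.18 V < V_ov = 0.61 V, so the device is actually in triode.
In triode I_D = k_n[V_ov V_DS − ½ V_DS²] and I_D = (V_DD − V_DS)/R_D. Equating: 15.3 V_DS² − 19.67 V_DS + 2.51 = 0, giving V_DS = 0.144 V (the root below V_ov).
I_D = (2.51 − 0.144) / 4.92 = 0.481 mA.

I_D = 0.481 mA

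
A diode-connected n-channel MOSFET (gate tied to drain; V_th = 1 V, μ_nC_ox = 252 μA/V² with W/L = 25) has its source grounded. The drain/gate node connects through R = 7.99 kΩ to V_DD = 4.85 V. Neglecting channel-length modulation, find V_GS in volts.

With gate tied to drain, V_GS = V_DS ≥ V_GS − V_th, so the device is in saturation.
k_n = μ_nC_ox · (W/L) = 6.3 mA/V².
KCL at the drain: ½ k_n (V_GS − V_th)² = (V_DD − V_GS)/R.
Let x = V_GS − 1. Then 25.2 x² + x − 3.85 = 0, giving x = 0.372 V (positive root), so V_GS = 1.37 V.
I_D = (V_DD − V_GS)/R = (4.85 − 1.37) / 7.99 = 0.435 mA.

V_GS = 1.37 V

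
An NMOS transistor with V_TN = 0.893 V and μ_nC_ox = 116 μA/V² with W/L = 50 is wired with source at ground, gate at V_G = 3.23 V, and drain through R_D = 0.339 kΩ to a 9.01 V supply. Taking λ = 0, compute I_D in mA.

V_GS = V_G = 3.23 V, so V_ov = 3.23 − 0.893 = 2.34 V.
k_n = μ_nC_ox · (W/L) = 5.8 mA/V².
Assume saturation: I_D = ½ k_n V_ov² = 0.5 × 5.8 × 2.34² = 15.8 mA, giving V_DS = V_DD − I_D R_D = 9.01 − 15.8 × 0.339 = 3.64 V.
V_DS = 3.64 V ≥ V_ov = 2.34 V, confirming saturation.

I_D = 15.8 mA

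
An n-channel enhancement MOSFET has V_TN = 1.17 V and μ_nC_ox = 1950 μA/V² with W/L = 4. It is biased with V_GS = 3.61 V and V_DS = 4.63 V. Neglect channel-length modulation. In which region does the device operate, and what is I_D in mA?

k_n = μ_nC_ox · (W/L) = 7.8 mA/V².
V_ov = V_GS − V_TN = 3.61 − 1.17 = 2.44 V.
Since V_DS = 4.63 V ≥ V_ov = 2.44 V, the device is in saturation.
I_D = ½ k_n V_ov² = 0.5 × 7.8 × 2.44² = 23.2 mA.

Saturation; I_D = 23.2 mA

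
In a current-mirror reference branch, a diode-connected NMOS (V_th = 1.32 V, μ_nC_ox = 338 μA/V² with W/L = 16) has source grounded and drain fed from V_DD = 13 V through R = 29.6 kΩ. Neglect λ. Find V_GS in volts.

With gate tied to drain, V_GS = V_DS ≥ V_GS − V_th, so the device is in saturation.
k_n = μ_nC_ox · (W/L) = 5.408 mA/V².
KCL at the drain: ½ k_n (V_GS − V_th)² = (V_DD − V_GS)/R.
Let x = V_GS − 1.32. Then 80 x² + x − 11.68 = 0, giving x = 0.376 V (positive root), so V_GS = 1.7 V.
I_D = (V_DD − V_GS)/R = (13 − 1.7) / 29.6 = 0.382 mA.

V_GS = 1.70 V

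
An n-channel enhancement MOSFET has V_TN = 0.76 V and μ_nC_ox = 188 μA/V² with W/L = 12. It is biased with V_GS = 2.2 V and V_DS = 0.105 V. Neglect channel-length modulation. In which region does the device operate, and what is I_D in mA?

k_n = μ_nC_ox · (W/L) = 2.256 mA/V².
V_ov = V_GS − V_TN = 2.2 − 0.76 = 1.44 V.
Since V_DS = 0.105 V < V_ov = 1.44 V, the device is in the triode region.
I_D = k_n [V_ov · V_DS − ½ V_DS²] = 2.256 × [1.44 × 0.105 − 0.5 × 0.105²] = 0.329 mA.

Triode; I_D = 0.329 mA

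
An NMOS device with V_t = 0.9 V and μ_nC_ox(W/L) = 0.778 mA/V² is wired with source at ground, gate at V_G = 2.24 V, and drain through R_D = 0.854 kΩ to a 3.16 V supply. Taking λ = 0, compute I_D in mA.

I_D = 0.698 mA

V_GS = V_G = 2.24 V, so V_ov = 2.24 − 0.9 = 1.34 V.
Assume saturation: I_D = ½ k_n V_ov² = 0.5 × 0.778 × 1.34² = 0.698 mA, giving V_DS = V_DD − I_D R_D = 3.16 − 0.698 × 0.854 = 2.56 V.
V_DS = 2.56 V ≥ V_ov = 1.34 V, confirming saturation.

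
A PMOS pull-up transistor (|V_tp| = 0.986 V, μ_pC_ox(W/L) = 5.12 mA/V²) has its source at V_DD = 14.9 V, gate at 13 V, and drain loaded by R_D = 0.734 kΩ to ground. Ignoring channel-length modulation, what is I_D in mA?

I_D = 2.14 mA

V_SG = V_DD − V_G = 14.9 − 13 = 1.9 V, so V_ov = 1.9 − 0.986 = 0.914 V.
Assume saturation: I_D = ½ k_p V_ov² = 0.5 × 5.12 × 0.914² = 2.14 mA, giving V_SD = V_DD − I_D R_D = 14.9 − 2.14 × 0.734 = 13.3 V.
V_SD = 13.3 V ≥ V_ov = 0.914 V, confirming saturation.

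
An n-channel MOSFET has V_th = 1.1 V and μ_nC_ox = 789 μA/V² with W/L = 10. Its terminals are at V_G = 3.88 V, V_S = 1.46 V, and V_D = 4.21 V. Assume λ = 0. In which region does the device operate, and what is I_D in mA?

Saturation; I_D = 6.87 mA

V_GS = V_G − V_S = 3.88 − 1.46 = 2.42 V; V_DS = V_D − V_S = 4.21 − 1.46 = 2.75 V.
k_n = μ_nC_ox · (W/L) = 7.89 mA/V².
V_ov = V_GS − V_th = 2.42 − 1.1 = 1.32 V.
Since V_DS = 2.75 V ≥ V_ov = 1.32 V, the device is in saturation.
I_D = ½ k_n V_ov² = 0.5 × 7.89 × 1.32² = 6.87 mA.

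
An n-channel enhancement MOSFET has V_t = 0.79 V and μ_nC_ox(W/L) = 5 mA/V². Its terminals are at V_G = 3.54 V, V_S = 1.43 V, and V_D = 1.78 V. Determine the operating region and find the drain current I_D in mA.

V_GS = V_G − V_S = 3.54 − 1.43 = 2.11 V; V_DS = V_D − V_S = 1.78 − 1.43 = 0.35 V.
V_ov = V_GS − V_t = 2.11 − 0.79 = 1.32 V.
Since V_DS = 0.35 V < V_ov = 1.32 V, the device is in the triode region.
I_D = k_n [V_ov · V_DS − ½ V_DS²] = 5 × [1.32 × 0.35 − 0.5 × 0.35²] = 2 mA.

Triode; I_D = 2.00 mA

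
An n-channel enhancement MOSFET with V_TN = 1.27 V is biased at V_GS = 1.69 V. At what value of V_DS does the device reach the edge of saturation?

The boundary between triode and saturation is V_DS = V_GS − V_TN = V_ov.
V_ov = 1.69 − 1.27 = 0.42 V.

V_DS,sat = 0.420 V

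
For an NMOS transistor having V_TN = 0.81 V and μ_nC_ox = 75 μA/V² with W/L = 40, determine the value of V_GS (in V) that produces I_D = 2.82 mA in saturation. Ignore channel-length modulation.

k_n = μ_nC_ox · (W/L) = 3 mA/V².
In saturation I_D = ½ k_n (V_GS − V_TN)², so V_GS − V_TN = √(2 I_D / k_n) = √(2 × 2.82 / 3) = 1.37 V.
V_GS = 0.81 + 1.37 = 2.18 V.

V_GS = 2.18 V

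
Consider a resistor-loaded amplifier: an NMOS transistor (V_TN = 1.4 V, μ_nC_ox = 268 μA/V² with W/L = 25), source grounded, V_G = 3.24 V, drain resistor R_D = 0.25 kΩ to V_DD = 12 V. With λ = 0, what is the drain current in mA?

V_GS = V_G = 3.24 V, so V_ov = 3.24 − 1.4 = 1.84 V.
k_n = μ_nC_ox · (W/L) = 6.7 mA/V².
Assume saturation: I_D = ½ k_n V_ov² = 0.5 × 6.7 × 1.84² = 11.3 mA, giving V_DS = V_DD − I_D R_D = 12 − 11.3 × 0.25 = 9.16 V.
V_DS = 9.16 V ≥ V_ov = 1.84 V, confirming saturation.

I_D = 11.3 mA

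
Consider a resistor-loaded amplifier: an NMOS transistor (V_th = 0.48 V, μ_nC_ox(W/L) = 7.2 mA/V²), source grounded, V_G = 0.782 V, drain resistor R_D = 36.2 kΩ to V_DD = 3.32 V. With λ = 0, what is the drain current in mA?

V_GS = V_G = 0.782 V, so V_ov = 0.782 − 0.48 = 0.302 V.
Assume saturation: I_D = ½ k_n V_ov² = 0.5 × 7.2 × 0.302² = 0.328 mA, giving V_DS = V_DD − I_D R_D = 3.32 − 0.328 × 36.2 = -8.57 V.
But -8.57 V < V_ov = 0.302 V, so the device is actually in triode.
In triode I_D = k_n[V_ov V_DS − ½ V_DS²] and I_D = (V_DD − V_DS)/R_D. Equating: 130 V_DS² − 79.71 V_DS + 3.32 = 0, giving V_DS = 0.045 V (the root below V_ov).
I_D = (3.32 − 0.045) / 36.2 = 0.0905 mA.

I_D = 0.0905 mA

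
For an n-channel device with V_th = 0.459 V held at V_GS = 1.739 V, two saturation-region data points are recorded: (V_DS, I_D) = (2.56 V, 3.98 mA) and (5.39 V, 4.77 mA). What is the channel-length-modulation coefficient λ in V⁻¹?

λ = 0.0855 V⁻¹

With V_GS fixed, I_D ∝ (1 + λ V_DS) in saturation, so I_D2/I_D1 = (1 + λ V_DS2)/(1 + λ V_DS1).
4.77/3.98 = 1.198 = (1 + 5.39 λ)/(1 + 2.56 λ).
Solving: λ (I_D1 V_DS2 − I_D2 V_DS1) = I_D2 − I_D1, so λ = (4.77 − 3.98) / (3.98 × 5.39 − 4.77 × 2.56) = 0.79 / 9.24 = 0.0855 V⁻¹.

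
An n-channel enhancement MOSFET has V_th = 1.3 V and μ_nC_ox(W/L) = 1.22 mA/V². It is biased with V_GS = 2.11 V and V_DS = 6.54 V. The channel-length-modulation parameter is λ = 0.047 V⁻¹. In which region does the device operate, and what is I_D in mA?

Saturation; I_D = 0.523 mA

V_ov = V_GS − V_th = 2.11 − 1.3 = 0.81 V.
Since V_DS = 6.54 V ≥ V_ov = 0.81 V, the device is in saturation.
I_D = ½ k_n V_ov² (1 + λ V_DS) = 0.5 × 1.22 × 0.81² × (1 + 0.047 × 6.54) = 0.523 mA.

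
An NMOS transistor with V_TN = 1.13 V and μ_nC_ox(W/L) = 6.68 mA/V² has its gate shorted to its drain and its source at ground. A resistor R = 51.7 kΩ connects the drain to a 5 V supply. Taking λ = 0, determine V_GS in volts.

V_GS = 1.28 V

With gate tied to drain, V_GS = V_DS ≥ V_GS − V_TN, so the device is in saturation.
KCL at the drain: ½ k_n (V_GS − V_TN)² = (V_DD − V_GS)/R.
Let x = V_GS − 1.13. Then 173 x² + x − 3.87 = 0, giving x = 0.147 V (positive root), so V_GS = 1.28 V.
I_D = (V_DD − V_GS)/R = (5 − 1.28) / 51.7 = 0.072 mA.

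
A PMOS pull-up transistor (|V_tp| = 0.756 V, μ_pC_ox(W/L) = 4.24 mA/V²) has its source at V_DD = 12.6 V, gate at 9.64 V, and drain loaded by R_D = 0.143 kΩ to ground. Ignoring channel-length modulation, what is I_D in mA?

V_SG = V_DD − V_G = 12.6 − 9.64 = 2.96 V, so V_ov = 2.96 − 0.756 = 2.2 V.
Assume saturation: I_D = ½ k_p V_ov² = 0.5 × 4.24 × 2.2² = 10.3 mA, giving V_SD = V_DD − I_D R_D = 12.6 − 10.3 × 0.143 = 11.1 V.
V_SD = 11.1 V ≥ V_ov = 2.2 V, confirming saturation.

I_D = 10.3 mA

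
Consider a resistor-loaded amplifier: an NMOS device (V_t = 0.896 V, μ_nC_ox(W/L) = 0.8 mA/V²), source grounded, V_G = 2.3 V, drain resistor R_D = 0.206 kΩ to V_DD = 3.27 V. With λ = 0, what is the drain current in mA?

V_GS = V_G = 2.3 V, so V_ov = 2.3 − 0.896 = 1.4 V.
Assume saturation: I_D = ½ k_n V_ov² = 0.5 × 0.8 × 1.4² = 0.788 mA, giving V_DS = V_DD − I_D R_D = 3.27 − 0.788 × 0.206 = 3.11 V.
V_DS = 3.11 V ≥ V_ov = 1.4 V, confirming saturation.

I_D = 0.788 mA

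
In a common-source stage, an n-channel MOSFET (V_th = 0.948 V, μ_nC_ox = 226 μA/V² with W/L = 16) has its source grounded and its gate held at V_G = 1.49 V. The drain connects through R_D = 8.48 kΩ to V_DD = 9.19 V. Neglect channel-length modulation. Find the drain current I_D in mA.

V_GS = V_G = 1.49 V, so V_ov = 1.49 − 0.948 = 0.542 V.
k_n = μ_nC_ox · (W/L) = 3.616 mA/V².
Assume saturation: I_D = ½ k_n V_ov² = 0.5 × 3.616 × 0.542² = 0.531 mA, giving V_DS = V_DD − I_D R_D = 9.19 − 0.531 × 8.48 = 4.69 V.
V_DS = 4.69 V ≥ V_ov = 0.542 V, confirming saturation.

I_D = 0.531 mA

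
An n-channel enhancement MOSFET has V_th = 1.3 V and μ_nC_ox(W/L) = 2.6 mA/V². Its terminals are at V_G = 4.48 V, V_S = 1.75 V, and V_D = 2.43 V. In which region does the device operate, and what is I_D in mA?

Triode; I_D = 1.93 mA

V_GS = V_G − V_S = 4.48 − 1.75 = 2.73 V; V_DS = V_D − V_S = 2.43 − 1.75 = 0.68 V.
V_ov = V_GS − V_th = 2.73 − 1.3 = 1.43 V.
Since V_DS = 0.68 V < V_ov = 1.43 V, the device is in the triode region.
I_D = k_n [V_ov · V_DS − ½ V_DS²] = 2.6 × [1.43 × 0.68 − 0.5 × 0.68²] = 1.93 mA.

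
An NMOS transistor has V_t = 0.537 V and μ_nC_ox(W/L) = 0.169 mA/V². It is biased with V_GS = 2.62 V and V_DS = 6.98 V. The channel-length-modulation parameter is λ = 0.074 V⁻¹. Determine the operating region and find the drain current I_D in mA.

V_ov = V_GS − V_t = 2.62 − 0.537 = 2.08 V.
Since V_DS = 6.98 V ≥ V_ov = 2.08 V, the device is in saturation.
I_D = ½ k_n V_ov² (1 + λ V_DS) = 0.5 × 0.169 × 2.08² × (1 + 0.074 × 6.98) = 0.556 mA.

Saturation; I_D = 0.556 mA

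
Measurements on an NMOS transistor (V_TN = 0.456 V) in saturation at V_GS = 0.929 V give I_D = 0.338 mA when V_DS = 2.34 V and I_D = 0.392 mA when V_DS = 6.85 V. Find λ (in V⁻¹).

With V_GS fixed, I_D ∝ (1 + λ V_DS) in saturation, so I_D2/I_D1 = (1 + λ V_DS2)/(1 + λ V_DS1).
0.392/0.338 = 1.16 = (1 + 6.85 λ)/(1 + 2.34 λ).
Solving: λ (I_D1 V_DS2 − I_D2 V_DS1) = I_D2 − I_D1, so λ = (0.392 − 0.338) / (0.338 × 6.85 − 0.392 × 2.34) = 0.054 / 1.4 = 0.0386 V⁻¹.

λ = 0.0386 V⁻¹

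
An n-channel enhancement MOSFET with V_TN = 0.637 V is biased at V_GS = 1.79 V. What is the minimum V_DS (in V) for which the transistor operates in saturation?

The boundary between triode and saturation is V_DS = V_GS − V_TN = V_ov.
V_ov = 1.79 − 0.637 = 1.15 V.

V_DS,sat = 1.15 V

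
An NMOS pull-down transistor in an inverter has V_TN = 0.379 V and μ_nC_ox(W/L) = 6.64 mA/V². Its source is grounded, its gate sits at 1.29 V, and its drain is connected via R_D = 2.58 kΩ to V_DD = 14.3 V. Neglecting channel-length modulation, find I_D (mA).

V_GS = V_G = 1.29 V, so V_ov = 1.29 − 0.379 = 0.911 V.
Assume saturation: I_D = ½ k_n V_ov² = 0.5 × 6.64 × 0.911² = 2.76 mA, giving V_DS = V_DD − I_D R_D = 14.3 − 2.76 × 2.58 = 7.19 V.
V_DS = 7.19 V ≥ V_ov = 0.911 V, confirming saturation.

I_D = 2.76 mA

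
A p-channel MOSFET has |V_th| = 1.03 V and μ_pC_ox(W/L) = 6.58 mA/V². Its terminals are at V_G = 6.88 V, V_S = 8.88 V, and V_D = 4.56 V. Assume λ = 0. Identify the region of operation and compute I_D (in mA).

Saturation; I_D = 3.10 mA

V_SG = V_S − V_G = 8.88 − 6.88 = 2 V; V_SD = V_S − V_D = 8.88 − 4.56 = 4.32 V.
V_ov = V_SG − |V_th| = 2 − 1.03 = 0.97 V.
Since V_SD = 4.32 V ≥ V_ov = 0.97 V, the device is in saturation.
I_D = ½ k_p V_ov² = 0.5 × 6.58 × 0.97² = 3.1 mA.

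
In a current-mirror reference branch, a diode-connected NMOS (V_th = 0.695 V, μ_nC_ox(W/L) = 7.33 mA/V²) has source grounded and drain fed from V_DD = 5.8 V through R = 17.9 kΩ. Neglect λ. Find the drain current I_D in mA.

I_D = 0.270 mA

With gate tied to drain, V_GS = V_DS ≥ V_GS − V_th, so the device is in saturation.
KCL at the drain: ½ k_n (V_GS − V_th)² = (V_DD − V_GS)/R.
Let x = V_GS − 0.695. Then 65.6 x² + x − 5.105 = 0, giving x = 0.271 V (positive root), so V_GS = 0.966 V.
I_D = (V_DD − V_GS)/R = (5.8 − 0.966) / 17.9 = 0.27 mA.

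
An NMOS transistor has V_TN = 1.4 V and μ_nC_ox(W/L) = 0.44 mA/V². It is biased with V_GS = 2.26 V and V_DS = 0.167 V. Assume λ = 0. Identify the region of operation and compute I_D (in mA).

V_ov = V_GS − V_TN = 2.26 − 1.4 = 0.86 V.
Since V_DS = 0.167 V < V_ov = 0.86 V, the device is in the triode region.
I_D = k_n [V_ov · V_DS − ½ V_DS²] = 0.44 × [0.86 × 0.167 − 0.5 × 0.167²] = 0.0571 mA.

Triode; I_D = 0.0571 mA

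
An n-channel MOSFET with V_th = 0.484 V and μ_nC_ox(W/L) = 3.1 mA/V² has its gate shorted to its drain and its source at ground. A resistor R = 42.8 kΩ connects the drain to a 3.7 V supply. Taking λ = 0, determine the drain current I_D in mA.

With gate tied to drain, V_GS = V_DS ≥ V_GS − V_th, so the device is in saturation.
KCL at the drain: ½ k_n (V_GS − V_th)² = (V_DD − V_GS)/R.
Let x = V_GS − 0.484. Then 66.3 x² + x − 3.216 = 0, giving x = 0.213 V (positive root), so V_GS = 0.697 V.
I_D = (V_DD − V_GS)/R = (3.7 − 0.697) / 42.8 = 0.0702 mA.

I_D = 0.0702 mA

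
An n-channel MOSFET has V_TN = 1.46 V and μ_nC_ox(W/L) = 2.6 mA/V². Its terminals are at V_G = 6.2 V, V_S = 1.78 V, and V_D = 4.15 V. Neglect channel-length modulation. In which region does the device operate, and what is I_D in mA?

Triode; I_D = 10.9 mA

V_GS = V_G − V_S = 6.2 − 1.78 = 4.42 V; V_DS = V_D − V_S = 4.15 − 1.78 = 2.37 V.
V_ov = V_GS − V_TN = 4.42 − 1.46 = 2.96 V.
Since V_DS = 2.37 V < V_ov = 2.96 V, the device is in the triode region.
I_D = k_n [V_ov · V_DS − ½ V_DS²] = 2.6 × [2.96 × 2.37 − 0.5 × 2.37²] = 10.9 mA.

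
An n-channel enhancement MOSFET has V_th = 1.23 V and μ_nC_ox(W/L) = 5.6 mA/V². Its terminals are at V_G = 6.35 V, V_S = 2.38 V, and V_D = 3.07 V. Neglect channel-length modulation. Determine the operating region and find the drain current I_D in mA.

Triode; I_D = 9.25 mA

V_GS = V_G − V_S = 6.35 − 2.38 = 3.97 V; V_DS = V_D − V_S = 3.07 − 2.38 = 0.69 V.
V_ov = V_GS − V_th = 3.97 − 1.23 = 2.74 V.
Since V_DS = 0.69 V < V_ov = 2.74 V, the device is in the triode region.
I_D = k_n [V_ov · V_DS − ½ V_DS²] = 5.6 × [2.74 × 0.69 − 0.5 × 0.69²] = 9.25 mA.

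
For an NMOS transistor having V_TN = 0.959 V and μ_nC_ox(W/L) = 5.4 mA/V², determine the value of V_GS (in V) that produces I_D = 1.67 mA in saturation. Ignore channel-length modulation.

V_GS = 1.75 V

In saturation I_D = ½ k_n (V_GS − V_TN)², so V_GS − V_TN = √(2 I_D / k_n) = √(2 × 1.67 / 5.4) = 0.786 V.
V_GS = 0.959 + 0.786 = 1.75 V.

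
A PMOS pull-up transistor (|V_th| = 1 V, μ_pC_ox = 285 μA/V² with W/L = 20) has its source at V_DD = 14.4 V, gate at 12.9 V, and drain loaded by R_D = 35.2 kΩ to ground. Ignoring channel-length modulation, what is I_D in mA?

I_D = 0.404 mA

V_SG = V_DD − V_G = 14.4 − 12.9 = 1.5 V, so V_ov = 1.5 − 1 = 0.5 V.
k_p = μ_pC_ox · (W/L) = 5.7 mA/V².
Assume saturation: I_D = ½ k_p V_ov² = 0.5 × 5.7 × 0.5² = 0.713 mA, giving V_SD = V_DD − I_D R_D = 14.4 − 0.713 × 35.2 = -10.7 V.
But -10.7 V < V_ov = 0.5 V, so the device is actually in triode.
In triode I_D = k_p[V_ov V_SD − ½ V_SD²] and I_D = (V_DD − V_SD)/R_D. Equating: 100 V_SD² − 101.3 V_SD + 14.4 = 0, giving V_SD = 0.171 V (the root below V_ov).
I_D = (14.4 − 0.171) / 35.2 = 0.404 mA.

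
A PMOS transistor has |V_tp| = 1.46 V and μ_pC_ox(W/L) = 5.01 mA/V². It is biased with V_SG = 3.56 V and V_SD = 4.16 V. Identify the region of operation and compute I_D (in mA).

V_ov = V_SG − |V_tp| = 3.56 − 1.46 = 2.1 V.
Since V_SD = 4.16 V ≥ V_ov = 2.1 V, the device is in saturation.
I_D = ½ k_p V_ov² = 0.5 × 5.01 × 2.1² = 11 mA.

Saturation; I_D = 11.0 mA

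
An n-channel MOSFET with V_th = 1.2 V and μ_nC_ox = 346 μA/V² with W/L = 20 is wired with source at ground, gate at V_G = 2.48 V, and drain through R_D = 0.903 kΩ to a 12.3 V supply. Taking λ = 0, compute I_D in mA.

V_GS = V_G = 2.48 V, so V_ov = 2.48 − 1.2 = 1.28 V.
k_n = μ_nC_ox · (W/L) = 6.92 mA/V².
Assume saturation: I_D = ½ k_n V_ov² = 0.5 × 6.92 × 1.28² = 5.67 mA, giving V_DS = V_DD − I_D R_D = 12.3 − 5.67 × 0.903 = 7.18 V.
V_DS = 7.18 V ≥ V_ov = 1.28 V, confirming saturation.

I_D = 5.67 mA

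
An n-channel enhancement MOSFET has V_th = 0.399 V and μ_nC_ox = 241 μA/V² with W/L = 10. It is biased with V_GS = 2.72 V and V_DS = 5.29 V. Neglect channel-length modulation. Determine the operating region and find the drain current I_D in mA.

Saturation; I_D = 6.49 mA

k_n = μ_nC_ox · (W/L) = 2.41 mA/V².
V_ov = V_GS − V_th = 2.72 − 0.399 = 2.32 V.
Since V_DS = 5.29 V ≥ V_ov = 2.32 V, the device is in saturation.
I_D = ½ k_n V_ov² = 0.5 × 2.41 × 2.32² = 6.49 mA.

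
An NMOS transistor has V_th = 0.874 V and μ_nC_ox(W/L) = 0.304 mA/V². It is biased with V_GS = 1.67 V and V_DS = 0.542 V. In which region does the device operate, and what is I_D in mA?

V_ov = V_GS − V_th = 1.67 − 0.874 = 0.796 V.
Since V_DS = 0.542 V < V_ov = 0.796 V, the device is in the triode region.
I_D = k_n [V_ov · V_DS − ½ V_DS²] = 0.304 × [0.796 × 0.542 − 0.5 × 0.542²] = 0.0865 mA.

Triode; I_D = 0.0865 mA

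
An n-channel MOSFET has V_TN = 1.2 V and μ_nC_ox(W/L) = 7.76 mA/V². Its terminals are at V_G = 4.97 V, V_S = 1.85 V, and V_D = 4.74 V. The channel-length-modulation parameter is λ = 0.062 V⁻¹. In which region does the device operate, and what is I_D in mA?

Saturation; I_D = 16.9 mA

V_GS = V_G − V_S = 4.97 − 1.85 = 3.12 V; V_DS = V_D − V_S = 4.74 − 1.85 = 2.89 V.
V_ov = V_GS − V_TN = 3.12 − 1.2 = 1.92 V.
Since V_DS = 2.89 V ≥ V_ov = 1.92 V, the device is in saturation.
I_D = ½ k_n V_ov² (1 + λ V_DS) = 0.5 × 7.76 × 1.92² × (1 + 0.062 × 2.89) = 16.9 mA.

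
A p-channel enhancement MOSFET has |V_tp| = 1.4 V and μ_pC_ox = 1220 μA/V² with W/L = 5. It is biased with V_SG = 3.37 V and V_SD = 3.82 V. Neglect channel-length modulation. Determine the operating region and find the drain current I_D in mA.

k_p = μ_pC_ox · (W/L) = 6.1 mA/V².
V_ov = V_SG − |V_tp| = 3.37 − 1.4 = 1.97 V.
Since V_SD = 3.82 V ≥ V_ov = 1.97 V, the device is in saturation.
I_D = ½ k_p V_ov² = 0.5 × 6.1 × 1.97² = 11.8 mA.

Saturation; I_D = 11.8 mA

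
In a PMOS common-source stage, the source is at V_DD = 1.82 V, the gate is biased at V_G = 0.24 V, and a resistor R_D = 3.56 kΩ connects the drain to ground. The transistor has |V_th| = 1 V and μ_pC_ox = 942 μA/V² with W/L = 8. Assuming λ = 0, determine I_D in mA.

V_SG = V_DD − V_G = 1.82 − 0.24 = 1.58 V, so V_ov = 1.58 − 1 = 0.58 V.
k_p = μ_pC_ox · (W/L) = 7.536 mA/V².
Assume saturation: I_D = ½ k_p V_ov² = 0.5 × 7.536 × 0.58² = 1.27 mA, giving V_SD = V_DD − I_D R_D = 1.82 − 1.27 × 3.56 = -2.69 V.
But -2.69 V < V_ov = 0.58 V, so the device is actually in triode.
In triode I_D = k_p[V_ov V_SD − ½ V_SD²] and I_D = (V_DD − V_SD)/R_D. Equating: 13.4 V_SD² − 16.56 V_SD + 1.82 = 0, giving V_SD = 0.122 V (the root below V_ov).
I_D = (1.82 − 0.122) / 3.56 = 0.477 mA.

I_D = 0.477 mA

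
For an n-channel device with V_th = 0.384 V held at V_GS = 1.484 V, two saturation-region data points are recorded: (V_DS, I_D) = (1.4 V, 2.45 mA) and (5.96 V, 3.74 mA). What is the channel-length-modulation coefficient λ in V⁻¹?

With V_GS fixed, I_D ∝ (1 + λ V_DS) in saturation, so I_D2/I_D1 = (1 + λ V_DS2)/(1 + λ V_DS1).
3.74/2.45 = 1.527 = (1 + 5.96 λ)/(1 + 1.4 λ).
Solving: λ (I_D1 V_DS2 − I_D2 V_DS1) = I_D2 − I_D1, so λ = (3.74 − 2.45) / (2.45 × 5.96 − 3.74 × 1.4) = 1.29 / 9.37 = 0.138 V⁻¹.

λ = 0.138 V⁻¹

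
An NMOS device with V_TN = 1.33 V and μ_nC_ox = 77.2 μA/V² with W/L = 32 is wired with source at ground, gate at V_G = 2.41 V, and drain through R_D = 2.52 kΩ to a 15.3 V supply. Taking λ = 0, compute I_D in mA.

V_GS = V_G = 2.41 V, so V_ov = 2.41 − 1.33 = 1.08 V.
k_n = μ_nC_ox · (W/L) = 2.47 mA/V².
Assume saturation: I_D = ½ k_n V_ov² = 0.5 × 2.47 × 1.08² = 1.44 mA, giving V_DS = V_DD − I_D R_D = 15.3 − 1.44 × 2.52 = 11.7 V.
V_DS = 11.7 V ≥ V_ov = 1.08 V, confirming saturation.

I_D = 1.44 mA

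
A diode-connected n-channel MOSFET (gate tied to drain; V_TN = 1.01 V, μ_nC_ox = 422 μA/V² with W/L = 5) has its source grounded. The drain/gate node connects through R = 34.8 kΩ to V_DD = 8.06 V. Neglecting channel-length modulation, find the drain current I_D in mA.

I_D = 0.190 mA

With gate tied to drain, V_GS = V_DS ≥ V_GS − V_TN, so the device is in saturation.
k_n = μ_nC_ox · (W/L) = 2.11 mA/V².
KCL at the drain: ½ k_n (V_GS − V_TN)² = (V_DD − V_GS)/R.
Let x = V_GS − 1.01. Then 36.7 x² + x − 7.05 = 0, giving x = 0.425 V (positive root), so V_GS = 1.43 V.
I_D = (V_DD − V_GS)/R = (8.06 − 1.43) / 34.8 = 0.19 mA.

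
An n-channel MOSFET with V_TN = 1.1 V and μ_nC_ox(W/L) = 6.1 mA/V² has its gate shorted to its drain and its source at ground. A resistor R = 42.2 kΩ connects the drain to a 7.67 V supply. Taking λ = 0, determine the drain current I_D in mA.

With gate tied to drain, V_GS = V_DS ≥ V_GS − V_TN, so the device is in saturation.
KCL at the drain: ½ k_n (V_GS − V_TN)² = (V_DD − V_GS)/R.
Let x = V_GS − 1.1. Then 129 x² + x − 6.57 = 0, giving x = 0.222 V (positive root), so V_GS = 1.32 V.
I_D = (V_DD − V_GS)/R = (7.67 − 1.32) / 42.2 = 0.15 mA.

I_D = 0.150 mA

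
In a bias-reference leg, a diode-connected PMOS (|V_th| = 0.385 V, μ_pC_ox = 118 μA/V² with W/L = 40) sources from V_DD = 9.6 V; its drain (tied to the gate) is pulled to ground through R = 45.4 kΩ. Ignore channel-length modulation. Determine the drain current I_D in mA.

I_D = 0.197 mA

With gate tied to drain, V_SG = V_SD ≥ V_SG − |V_th|, so the device is in saturation.
k_p = μ_pC_ox · (W/L) = 4.72 mA/V².
KCL at the drain: ½ k_p (V_SG − |V_th|)² = (V_DD − V_SG)/R.
Let x = V_SG − 0.385. Then 107 x² + x − 9.215 = 0, giving x = 0.289 V (positive root), so V_SG = 0.674 V.
I_D = (V_DD − V_SG)/R = (9.6 − 0.674) / 45.4 = 0.197 mA.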